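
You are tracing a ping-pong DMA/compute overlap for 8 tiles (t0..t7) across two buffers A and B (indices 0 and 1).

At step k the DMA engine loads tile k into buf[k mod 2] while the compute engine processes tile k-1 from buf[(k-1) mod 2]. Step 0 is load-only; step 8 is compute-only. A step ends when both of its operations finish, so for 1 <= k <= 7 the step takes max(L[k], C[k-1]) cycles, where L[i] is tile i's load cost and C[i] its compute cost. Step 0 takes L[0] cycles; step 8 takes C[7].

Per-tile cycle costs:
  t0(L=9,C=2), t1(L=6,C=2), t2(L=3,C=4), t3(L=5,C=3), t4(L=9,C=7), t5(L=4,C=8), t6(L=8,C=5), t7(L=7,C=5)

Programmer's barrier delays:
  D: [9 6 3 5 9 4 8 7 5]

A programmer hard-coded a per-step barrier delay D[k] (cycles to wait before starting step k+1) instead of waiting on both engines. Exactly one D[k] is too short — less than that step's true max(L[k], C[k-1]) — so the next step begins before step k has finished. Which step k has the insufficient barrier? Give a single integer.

step 0: need L[0]=9 = 9; D[0]=9 ok
step 1: need max(L[1]=6,C[0]=2) = 6; D[1]=6 ok
step 2: need max(L[2]=3,C[1]=2) = 3; D[2]=3 ok
step 3: need max(L[3]=5,C[2]=4) = 5; D[3]=5 ok
step 4: need max(L[4]=9,C[3]=3) = 9; D[4]=9 ok
step 5: need max(L[5]=4,C[4]=7) = 7; D[5]=4 SHORT
step 6: need max(L[6]=8,C[5]=8) = 8; D[6]=8 ok
step 7: need max(L[7]=7,C[6]=5) = 7; D[7]=7 ok
step 8: need C[7]=5 = 5; D[8]=5 ok

hazard at step 5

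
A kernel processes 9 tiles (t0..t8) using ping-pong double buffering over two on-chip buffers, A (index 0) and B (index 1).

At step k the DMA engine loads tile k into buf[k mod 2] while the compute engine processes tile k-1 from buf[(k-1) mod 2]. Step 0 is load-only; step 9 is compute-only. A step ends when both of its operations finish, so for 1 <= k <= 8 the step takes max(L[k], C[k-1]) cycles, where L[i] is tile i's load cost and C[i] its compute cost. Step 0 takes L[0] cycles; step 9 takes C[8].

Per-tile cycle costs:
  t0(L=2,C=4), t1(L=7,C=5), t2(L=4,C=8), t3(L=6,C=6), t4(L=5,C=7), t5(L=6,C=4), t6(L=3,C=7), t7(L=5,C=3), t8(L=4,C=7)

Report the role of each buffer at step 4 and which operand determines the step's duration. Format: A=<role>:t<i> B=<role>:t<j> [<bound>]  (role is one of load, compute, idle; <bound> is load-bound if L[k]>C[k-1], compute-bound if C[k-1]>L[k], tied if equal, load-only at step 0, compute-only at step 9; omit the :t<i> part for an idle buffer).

step 0: L[0]=2 → dur=2, Σ=2 | A=load:t0 B=idle [load-only]
step 1: L[1]=7 C[0]=4 → dur=7, Σ=9 | A=compute:t0 B=load:t1 [load-bound]
step 2: L[2]=4 C[1]=5 → dur=5, Σ=14 | A=load:t2 B=compute:t1 [compute-bound]
step 3: L[3]=6 C[2]=8 → dur=8, Σ=22 | A=compute:t2 B=load:t3 [compute-bound]
step 4: L[4]=5 C[3]=6 → dur=6, Σ=28 | A=load:t4 B=compute:t3 [compute-bound]
step 5: L[5]=6 C[4]=7 → dur=7, Σ=35 | A=compute:t4 B=load:t5 [compute-bound]
step 6: L[6]=3 C[5]=4 → dur=4, Σ=39 | A=load:t6 B=compute:t5 [compute-bound]
step 7: L[7]=5 C[6]=7 → dur=7, Σ=46 | A=compute:t6 B=load:t7 [compute-bound]
step 8: L[8]=4 C[7]=3 → dur=4, Σ=50 | A=load:t8 B=compute:t7 [load-bound]
step 9: C[8]=7 → dur=7, Σ=57 | A=compute:t8 B=idle [compute-only]

step 4: A=load:t4 B=compute:t3 [compute-bound]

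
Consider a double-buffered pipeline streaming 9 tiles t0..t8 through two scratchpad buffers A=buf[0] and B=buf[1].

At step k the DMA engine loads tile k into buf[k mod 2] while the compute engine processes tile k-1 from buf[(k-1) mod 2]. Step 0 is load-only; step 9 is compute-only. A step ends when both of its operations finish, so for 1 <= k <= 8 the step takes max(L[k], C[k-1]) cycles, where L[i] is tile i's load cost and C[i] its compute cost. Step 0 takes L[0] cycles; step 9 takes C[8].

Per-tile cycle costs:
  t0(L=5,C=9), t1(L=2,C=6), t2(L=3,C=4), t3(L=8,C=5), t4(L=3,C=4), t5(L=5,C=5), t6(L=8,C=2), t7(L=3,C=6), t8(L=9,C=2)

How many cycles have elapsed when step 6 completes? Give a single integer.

end_cycle[6] = 46

  0. 5=5c; end=5; A:t0 B:-
  1. max(2,9)=9c; end=14; A:t0 B:t1
  2. max(3,6)=6c; end=20; A:t2 B:t1
  3. max(8,4)=8c; end=28; A:t2 B:t3
  4. max(3,5)=5c; end=33; A:t4 B:t3
  5. max(5,4)=5c; end=38; A:t4 B:t5
  6. max(8,5)=8c; end=46; A:t6 B:t5
  7. max(3,2)=3c; end=49; A:t6 B:t7
  8. max(9,6)=9c; end=58; A:t8 B:t7
  9. 2=2c; end=60; A:t8 B:t7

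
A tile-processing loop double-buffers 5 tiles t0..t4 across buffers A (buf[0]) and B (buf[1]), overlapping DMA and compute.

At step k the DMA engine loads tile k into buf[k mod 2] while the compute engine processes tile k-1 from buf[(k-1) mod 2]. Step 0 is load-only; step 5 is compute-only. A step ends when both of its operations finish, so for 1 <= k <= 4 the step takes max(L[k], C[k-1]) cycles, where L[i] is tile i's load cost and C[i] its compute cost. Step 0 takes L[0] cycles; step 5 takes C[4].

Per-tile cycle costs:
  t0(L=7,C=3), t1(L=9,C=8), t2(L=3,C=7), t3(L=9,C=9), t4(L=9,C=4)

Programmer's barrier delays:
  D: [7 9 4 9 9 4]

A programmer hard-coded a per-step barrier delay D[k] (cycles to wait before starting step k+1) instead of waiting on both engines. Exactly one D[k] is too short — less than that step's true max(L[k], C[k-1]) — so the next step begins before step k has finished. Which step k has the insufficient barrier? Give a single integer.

k=0 barrier L[0]=7→7c, D[0]=7 ok
k=1 barrier max(L[1]=9,C[0]=3)→9c, D[1]=9 ok
k=2 barrier max(L[2]=3,C[1]=8)→8c, D[2]=4 SHORT
k=3 barrier max(L[3]=9,C[2]=7)→9c, D[3]=9 ok
k=4 barrier max(L[4]=9,C[3]=9)→9c, D[4]=9 ok
k=5 barrier C[4]=4→4c, D[5]=4 ok

hazard at step 2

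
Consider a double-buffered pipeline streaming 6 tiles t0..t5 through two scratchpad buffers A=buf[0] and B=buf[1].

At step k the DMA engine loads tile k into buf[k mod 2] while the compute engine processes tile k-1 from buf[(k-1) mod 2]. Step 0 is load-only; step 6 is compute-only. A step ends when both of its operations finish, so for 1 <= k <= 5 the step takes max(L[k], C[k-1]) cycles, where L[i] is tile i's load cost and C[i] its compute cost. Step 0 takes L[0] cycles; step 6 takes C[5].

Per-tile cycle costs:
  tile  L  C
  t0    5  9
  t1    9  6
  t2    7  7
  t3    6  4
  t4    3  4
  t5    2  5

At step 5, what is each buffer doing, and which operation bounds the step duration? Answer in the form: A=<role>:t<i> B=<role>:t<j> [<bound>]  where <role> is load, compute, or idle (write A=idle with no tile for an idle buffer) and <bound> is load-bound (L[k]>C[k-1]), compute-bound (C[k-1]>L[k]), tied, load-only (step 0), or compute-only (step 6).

  0. 5=5c; end=5; A:t0 B:-
  1. max(9,9)=9c; end=14; A:t0 B:t1
  2. max(7,6)=7c; end=21; A:t2 B:t1
  3. max(6,7)=7c; end=28; A:t2 B:t3
  4. max(3,4)=4c; end=32; A:t4 B:t3
  5. max(2,4)=4c; end=36; A:t4 B:t5
  6. 5=5c; end=41; A:t4 B:t5

step 5: A=compute:t4 B=load:t5 [compute-bound]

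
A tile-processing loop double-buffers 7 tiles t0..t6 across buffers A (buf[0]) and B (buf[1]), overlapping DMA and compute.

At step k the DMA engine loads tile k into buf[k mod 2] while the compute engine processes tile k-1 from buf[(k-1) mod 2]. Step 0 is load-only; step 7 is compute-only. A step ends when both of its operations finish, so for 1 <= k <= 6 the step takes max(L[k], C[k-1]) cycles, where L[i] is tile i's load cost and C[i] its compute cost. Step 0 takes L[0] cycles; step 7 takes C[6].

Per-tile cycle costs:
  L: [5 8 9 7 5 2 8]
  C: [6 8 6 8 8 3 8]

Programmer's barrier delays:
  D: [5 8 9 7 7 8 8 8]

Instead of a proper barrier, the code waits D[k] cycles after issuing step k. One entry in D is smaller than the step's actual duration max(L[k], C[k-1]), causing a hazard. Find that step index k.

hazard at step 4

[0] required=L[0]=5=5 vs D=5 ok
[1] required=max(L[1]=8,C[0]=6)=8 vs D=8 ok
[2] required=max(L[2]=9,C[1]=8)=9 vs D=9 ok
[3] required=max(L[3]=7,C[2]=6)=7 vs D=7 ok
[4] required=max(L[4]=5,C[3]=8)=8 vs D=7 SHORT
[5] required=max(L[5]=2,C[4]=8)=8 vs D=8 ok
[6] required=max(L[6]=8,C[5]=3)=8 vs D=8 ok
[7] required=C[6]=8=8 vs D=8 ok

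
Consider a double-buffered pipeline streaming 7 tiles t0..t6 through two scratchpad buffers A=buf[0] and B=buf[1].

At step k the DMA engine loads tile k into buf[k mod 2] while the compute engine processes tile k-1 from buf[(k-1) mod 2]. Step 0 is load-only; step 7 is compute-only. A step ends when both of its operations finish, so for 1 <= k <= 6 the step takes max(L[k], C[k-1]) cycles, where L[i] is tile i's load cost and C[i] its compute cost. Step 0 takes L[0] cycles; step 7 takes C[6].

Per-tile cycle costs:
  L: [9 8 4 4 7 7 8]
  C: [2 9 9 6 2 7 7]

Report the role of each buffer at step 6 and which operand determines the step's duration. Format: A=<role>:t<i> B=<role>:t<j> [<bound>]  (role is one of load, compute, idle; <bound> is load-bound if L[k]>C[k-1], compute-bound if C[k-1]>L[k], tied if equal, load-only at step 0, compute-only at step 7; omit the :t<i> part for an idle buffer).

step 6: A=load:t6 B=compute:t5 [load-bound]

k=0 load=t0/9c comp=- wait=9 total=9
k=1 load=t1/8c comp=t0/2c wait=8 total=17
k=2 load=t2/4c comp=t1/9c wait=9 total=26
k=3 load=t3/4c comp=t2/9c wait=9 total=35
k=4 load=t4/7c comp=t3/6c wait=7 total=42
k=5 load=t5/7c comp=t4/2c wait=7 total=49
k=6 load=t6/8c comp=t5/7c wait=8 total=57
k=7 load=- comp=t6/7c wait=7 total=64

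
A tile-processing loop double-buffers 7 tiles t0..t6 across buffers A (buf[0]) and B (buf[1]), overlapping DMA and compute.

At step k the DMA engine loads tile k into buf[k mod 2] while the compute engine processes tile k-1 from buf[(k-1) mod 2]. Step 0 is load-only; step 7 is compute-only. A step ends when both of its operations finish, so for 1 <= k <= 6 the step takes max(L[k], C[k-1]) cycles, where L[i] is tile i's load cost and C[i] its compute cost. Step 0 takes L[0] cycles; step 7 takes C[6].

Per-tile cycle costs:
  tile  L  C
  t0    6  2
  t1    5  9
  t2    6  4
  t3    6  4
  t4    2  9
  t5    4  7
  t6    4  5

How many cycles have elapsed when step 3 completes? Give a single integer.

k=0 load=t0/6c comp=- wait=6 total=6
k=1 load=t1/5c comp=t0/2c wait=5 total=11
k=2 load=t2/6c comp=t1/9c wait=9 total=20
k=3 load=t3/6c comp=t2/4c wait=6 total=26
k=4 load=t4/2c comp=t3/4c wait=4 total=30
k=5 load=t5/4c comp=t4/9c wait=9 total=39
k=6 load=t6/4c comp=t5/7c wait=7 total=46
k=7 load=- comp=t6/5c wait=5 total=51

end_cycle[3] = 26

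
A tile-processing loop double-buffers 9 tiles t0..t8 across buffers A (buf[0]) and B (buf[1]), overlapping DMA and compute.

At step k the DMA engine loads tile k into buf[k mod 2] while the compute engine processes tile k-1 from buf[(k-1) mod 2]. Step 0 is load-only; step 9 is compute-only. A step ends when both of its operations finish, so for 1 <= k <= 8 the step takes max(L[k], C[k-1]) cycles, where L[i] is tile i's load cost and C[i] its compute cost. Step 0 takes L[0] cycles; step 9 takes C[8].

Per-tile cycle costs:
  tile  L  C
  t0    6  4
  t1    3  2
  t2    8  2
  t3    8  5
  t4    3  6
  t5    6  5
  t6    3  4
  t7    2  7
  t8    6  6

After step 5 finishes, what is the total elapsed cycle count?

step 0: L[0]=6 → dur=6, Σ=6 | A=load:t0 B=idle [load-only]
step 1: L[1]=3 C[0]=4 → dur=4, Σ=10 | A=compute:t0 B=load:t1 [compute-bound]
step 2: L[2]=8 C[1]=2 → dur=8, Σ=18 | A=load:t2 B=compute:t1 [load-bound]
step 3: L[3]=8 C[2]=2 → dur=8, Σ=26 | A=compute:t2 B=load:t3 [load-bound]
step 4: L[4]=3 C[3]=5 → dur=5, Σ=31 | A=load:t4 B=compute:t3 [compute-bound]
step 5: L[5]=6 C[4]=6 → dur=6, Σ=37 | A=compute:t4 B=load:t5 [tied]
step 6: L[6]=3 C[5]=5 → dur=5, Σ=42 | A=load:t6 B=compute:t5 [compute-bound]
step 7: L[7]=2 C[6]=4 → dur=4, Σ=46 | A=compute:t6 B=load:t7 [compute-bound]
step 8: L[8]=6 C[7]=7 → dur=7, Σ=53 | A=load:t8 B=compute:t7 [compute-bound]
step 9: C[8]=6 → dur=6, Σ=59 | A=compute:t8 B=idle [compute-only]

end_cycle[5] = 37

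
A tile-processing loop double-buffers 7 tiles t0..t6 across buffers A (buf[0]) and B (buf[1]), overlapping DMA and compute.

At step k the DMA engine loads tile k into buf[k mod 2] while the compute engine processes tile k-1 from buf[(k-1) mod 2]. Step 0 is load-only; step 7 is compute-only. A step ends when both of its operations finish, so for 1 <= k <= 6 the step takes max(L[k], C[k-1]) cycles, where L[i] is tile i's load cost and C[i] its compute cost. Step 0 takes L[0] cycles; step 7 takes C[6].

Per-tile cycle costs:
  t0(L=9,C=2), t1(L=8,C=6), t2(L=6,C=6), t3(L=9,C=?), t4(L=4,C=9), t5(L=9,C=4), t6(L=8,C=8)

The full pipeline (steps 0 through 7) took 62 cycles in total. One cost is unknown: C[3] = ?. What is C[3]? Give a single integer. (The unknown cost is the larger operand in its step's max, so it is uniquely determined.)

step 0 | dur = L[0]=9 = 9
step 1 | dur = max(L[1]=8, C[0]=2) = 8
step 2 | dur = max(L[2]=6, C[1]=6) = 6
step 3 | dur = max(L[3]=9, C[2]=6) = 9
step 4 | dur = max(L[4]=4, C[3]=?) = C[3]  (unknown; binding)
step 5 | dur = max(L[5]=9, C[4]=9) = 9
step 6 | dur = max(L[6]=8, C[5]=4) = 8
step 7 | dur = C[6]=8 = 8
sum of known step durations = 57
dur[4] = total - known = 62 - 57 = 5
C[3] is the binding max in step 4, so C[3] = dur[4] = 5

C[3] = 5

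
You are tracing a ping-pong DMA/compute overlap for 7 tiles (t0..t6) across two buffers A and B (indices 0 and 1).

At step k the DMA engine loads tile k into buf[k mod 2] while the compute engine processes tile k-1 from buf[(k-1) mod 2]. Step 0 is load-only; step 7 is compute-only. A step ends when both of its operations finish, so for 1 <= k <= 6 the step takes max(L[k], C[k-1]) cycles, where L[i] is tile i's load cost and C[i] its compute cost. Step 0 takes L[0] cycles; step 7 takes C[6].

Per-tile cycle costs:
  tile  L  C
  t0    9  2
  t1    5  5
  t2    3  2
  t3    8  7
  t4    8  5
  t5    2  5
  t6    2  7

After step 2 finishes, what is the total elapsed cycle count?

end_cycle[2] = 19

step 0: L[0]=9 → dur=9, Σ=9 | A=load:t0 B=idle [load-only]
step 1: L[1]=5 C[0]=2 → dur=5, Σ=14 | A=compute:t0 B=load:t1 [load-bound]
step 2: L[2]=3 C[1]=5 → dur=5, Σ=19 | A=load:t2 B=compute:t1 [compute-bound]
step 3: L[3]=8 C[2]=2 → dur=8, Σ=27 | A=compute:t2 B=load:t3 [load-bound]
step 4: L[4]=8 C[3]=7 → dur=8, Σ=35 | A=load:t4 B=compute:t3 [load-bound]
step 5: L[5]=2 C[4]=5 → dur=5, Σ=40 | A=compute:t4 B=load:t5 [compute-bound]
step 6: L[6]=2 C[5]=5 → dur=5, Σ=45 | A=load:t6 B=compute:t5 [compute-bound]
step 7: C[6]=7 → dur=7, Σ=52 | A=compute:t6 B=idle [compute-only]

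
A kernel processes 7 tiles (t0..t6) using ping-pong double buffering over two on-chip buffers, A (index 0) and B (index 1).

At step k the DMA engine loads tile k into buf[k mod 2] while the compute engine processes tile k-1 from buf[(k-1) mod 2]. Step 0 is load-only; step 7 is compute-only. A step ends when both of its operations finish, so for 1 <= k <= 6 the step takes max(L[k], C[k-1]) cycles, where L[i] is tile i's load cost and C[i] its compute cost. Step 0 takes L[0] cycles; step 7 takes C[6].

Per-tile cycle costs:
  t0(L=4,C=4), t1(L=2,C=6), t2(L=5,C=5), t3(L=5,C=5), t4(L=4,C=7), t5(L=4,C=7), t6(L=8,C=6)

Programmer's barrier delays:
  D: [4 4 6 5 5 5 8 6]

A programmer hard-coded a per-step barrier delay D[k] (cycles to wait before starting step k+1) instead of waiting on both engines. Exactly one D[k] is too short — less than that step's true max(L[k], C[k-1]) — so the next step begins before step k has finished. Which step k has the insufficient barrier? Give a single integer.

[0] required=L[0]=4=4 vs D=4 ok
[1] required=max(L[1]=2,C[0]=4)=4 vs D=4 ok
[2] required=max(L[2]=5,C[1]=6)=6 vs D=6 ok
[3] required=max(L[3]=5,C[2]=5)=5 vs D=5 ok
[4] required=max(L[4]=4,C[3]=5)=5 vs D=5 ok
[5] required=max(L[5]=4,C[4]=7)=7 vs D=5 SHORT
[6] required=max(L[6]=8,C[5]=7)=8 vs D=8 ok
[7] required=C[6]=6=6 vs D=6 ok

hazard at step 5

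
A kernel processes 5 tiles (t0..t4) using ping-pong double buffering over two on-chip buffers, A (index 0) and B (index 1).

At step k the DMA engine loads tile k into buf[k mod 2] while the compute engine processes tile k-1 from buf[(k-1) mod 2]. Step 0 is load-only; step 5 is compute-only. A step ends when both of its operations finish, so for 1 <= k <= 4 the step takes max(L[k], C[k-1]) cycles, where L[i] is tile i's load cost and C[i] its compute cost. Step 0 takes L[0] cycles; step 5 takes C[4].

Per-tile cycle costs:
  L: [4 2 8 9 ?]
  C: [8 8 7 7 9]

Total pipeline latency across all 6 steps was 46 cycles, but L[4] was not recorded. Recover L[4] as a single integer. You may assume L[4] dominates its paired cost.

L[4] = 8

step 0: dur = L[0]=4 = 4
step 1: dur = max(L[1]=2, C[0]=8) = 8
step 2: dur = max(L[2]=8, C[1]=8) = 8
step 3: dur = max(L[3]=9, C[2]=7) = 9
step 4: dur = max(L[4]=?, C[3]=7) = L[4]  (unknown; binding)
step 5: dur = C[4]=9 = 9
sum of known step durations = 38
dur[4] = total - known = 46 - 38 = 8
L[4] is the binding max in step 4, so L[4] = dur[4] = 8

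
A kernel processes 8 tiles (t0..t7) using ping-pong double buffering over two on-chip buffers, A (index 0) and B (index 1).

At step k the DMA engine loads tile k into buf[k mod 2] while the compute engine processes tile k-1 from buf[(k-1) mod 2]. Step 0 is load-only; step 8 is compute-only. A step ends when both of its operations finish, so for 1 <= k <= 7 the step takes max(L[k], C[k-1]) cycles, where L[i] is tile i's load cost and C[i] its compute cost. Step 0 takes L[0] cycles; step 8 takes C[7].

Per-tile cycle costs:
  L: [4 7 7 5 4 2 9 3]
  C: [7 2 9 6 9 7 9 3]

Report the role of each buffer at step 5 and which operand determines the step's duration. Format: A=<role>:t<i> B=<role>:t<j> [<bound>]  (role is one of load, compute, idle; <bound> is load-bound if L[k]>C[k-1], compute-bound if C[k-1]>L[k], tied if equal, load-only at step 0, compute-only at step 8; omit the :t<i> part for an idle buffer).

  0. 4=4c; end=4; A:t0 B:-
  1. max(7,7)=7c; end=11; A:t0 B:t1
  2. max(7,2)=7c; end=18; A:t2 B:t1
  3. max(5,9)=9c; end=27; A:t2 B:t3
  4. max(4,6)=6c; end=33; A:t4 B:t3
  5. max(2,9)=9c; end=42; A:t4 B:t5
  6. max(9,7)=9c; end=51; A:t6 B:t5
  7. max(3,9)=9c; end=60; A:t6 B:t7
  8. 3=3c; end=63; A:t6 B:t7

step 5: A=compute:t4 B=load:t5 [compute-bound]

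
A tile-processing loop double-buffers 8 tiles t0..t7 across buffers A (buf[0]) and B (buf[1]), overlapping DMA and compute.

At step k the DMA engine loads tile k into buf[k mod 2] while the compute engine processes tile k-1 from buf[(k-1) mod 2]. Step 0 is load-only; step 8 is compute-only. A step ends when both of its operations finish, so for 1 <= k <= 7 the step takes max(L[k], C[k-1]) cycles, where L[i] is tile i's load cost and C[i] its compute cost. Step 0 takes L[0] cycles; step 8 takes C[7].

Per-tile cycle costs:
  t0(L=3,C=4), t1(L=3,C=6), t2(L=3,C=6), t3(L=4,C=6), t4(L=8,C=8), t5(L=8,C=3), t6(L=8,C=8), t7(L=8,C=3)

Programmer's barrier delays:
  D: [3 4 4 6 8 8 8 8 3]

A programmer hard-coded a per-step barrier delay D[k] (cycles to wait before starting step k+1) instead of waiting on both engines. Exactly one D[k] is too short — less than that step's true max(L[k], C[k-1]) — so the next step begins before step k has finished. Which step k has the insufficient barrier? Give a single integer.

hazard at step 2

[0] required=L[0]=3=3 vs D=3 ok
[1] required=max(L[1]=3,C[0]=4)=4 vs D=4 ok
[2] required=max(L[2]=3,C[1]=6)=6 vs D=4 SHORT
[3] required=max(L[3]=4,C[2]=6)=6 vs D=6 ok
[4] required=max(L[4]=8,C[3]=6)=8 vs D=8 ok
[5] required=max(L[5]=8,C[4]=8)=8 vs D=8 ok
[6] required=max(L[6]=8,C[5]=3)=8 vs D=8 ok
[7] required=max(L[7]=8,C[6]=8)=8 vs D=8 ok
[8] required=C[7]=3=3 vs D=3 ok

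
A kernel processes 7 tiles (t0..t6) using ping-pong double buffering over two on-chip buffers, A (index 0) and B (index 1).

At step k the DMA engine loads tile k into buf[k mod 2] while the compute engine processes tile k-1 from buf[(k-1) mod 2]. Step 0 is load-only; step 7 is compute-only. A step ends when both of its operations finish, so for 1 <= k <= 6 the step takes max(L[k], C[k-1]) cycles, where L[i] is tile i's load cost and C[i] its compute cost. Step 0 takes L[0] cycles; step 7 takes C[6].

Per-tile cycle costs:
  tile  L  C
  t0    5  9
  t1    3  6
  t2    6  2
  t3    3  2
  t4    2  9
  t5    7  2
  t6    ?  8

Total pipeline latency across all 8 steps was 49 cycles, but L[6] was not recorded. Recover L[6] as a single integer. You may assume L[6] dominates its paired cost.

L[6] = 7

step 0 → dur = L[0]=5 = 5
step 1 → dur = max(L[1]=3, C[0]=9) = 9
step 2 → dur = max(L[2]=6, C[1]=6) = 6
step 3 → dur = max(L[3]=3, C[2]=2) = 3
step 4 → dur = max(L[4]=2, C[3]=2) = 2
step 5 → dur = max(L[5]=7, C[4]=9) = 9
step 6 → dur = max(L[6]=?, C[5]=2) = L[6]  (unknown; binding)
step 7 → dur = C[6]=8 = 8
sum of known step durations = 42
dur[6] = total - known = 49 - 42 = 7
L[6] is the binding max in step 6, so L[6] = dur[6] = 7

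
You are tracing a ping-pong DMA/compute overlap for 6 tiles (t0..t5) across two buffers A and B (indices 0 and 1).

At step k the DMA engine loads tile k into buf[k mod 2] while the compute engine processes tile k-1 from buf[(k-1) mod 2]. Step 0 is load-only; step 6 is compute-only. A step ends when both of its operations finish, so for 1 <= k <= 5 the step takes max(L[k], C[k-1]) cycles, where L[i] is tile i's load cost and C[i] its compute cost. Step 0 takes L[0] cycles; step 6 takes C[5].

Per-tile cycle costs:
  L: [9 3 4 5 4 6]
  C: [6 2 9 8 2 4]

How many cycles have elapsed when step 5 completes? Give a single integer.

end_cycle[5] = 42

  0. 9=9c; end=9; A:t0 B:-
  1. max(3,6)=6c; end=15; A:t0 B:t1
  2. max(4,2)=4c; end=19; A:t2 B:t1
  3. max(5,9)=9c; end=28; A:t2 B:t3
  4. max(4,8)=8c; end=36; A:t4 B:t3
  5. max(6,2)=6c; end=42; A:t4 B:t5
  6. 4=4c; end=46; A:t4 B:t5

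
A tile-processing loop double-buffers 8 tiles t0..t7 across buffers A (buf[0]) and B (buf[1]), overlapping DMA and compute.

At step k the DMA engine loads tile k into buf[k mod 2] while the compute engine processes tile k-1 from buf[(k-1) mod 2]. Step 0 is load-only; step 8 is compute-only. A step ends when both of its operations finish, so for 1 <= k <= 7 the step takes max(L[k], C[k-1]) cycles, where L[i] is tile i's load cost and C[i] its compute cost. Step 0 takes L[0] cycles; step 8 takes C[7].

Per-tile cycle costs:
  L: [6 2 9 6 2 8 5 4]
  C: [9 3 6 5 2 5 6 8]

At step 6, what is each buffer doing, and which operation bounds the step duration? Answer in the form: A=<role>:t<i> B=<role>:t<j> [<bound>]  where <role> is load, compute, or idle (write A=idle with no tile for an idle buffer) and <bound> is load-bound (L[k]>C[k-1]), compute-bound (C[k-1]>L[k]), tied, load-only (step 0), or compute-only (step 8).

step 6: A=load:t6 B=compute:t5 [tied]

  0. 6=6c; end=6; A:t0 B:-
  1. max(2,9)=9c; end=15; A:t0 B:t1
  2. max(9,3)=9c; end=24; A:t2 B:t1
  3. max(6,6)=6c; end=30; A:t2 B:t3
  4. max(2,5)=5c; end=35; A:t4 B:t3
  5. max(8,2)=8c; end=43; A:t4 B:t5
  6. max(5,5)=5c; end=48; A:t6 B:t5
  7. max(4,6)=6c; end=54; A:t6 B:t7
  8. 8=8c; end=62; A:t6 B:t7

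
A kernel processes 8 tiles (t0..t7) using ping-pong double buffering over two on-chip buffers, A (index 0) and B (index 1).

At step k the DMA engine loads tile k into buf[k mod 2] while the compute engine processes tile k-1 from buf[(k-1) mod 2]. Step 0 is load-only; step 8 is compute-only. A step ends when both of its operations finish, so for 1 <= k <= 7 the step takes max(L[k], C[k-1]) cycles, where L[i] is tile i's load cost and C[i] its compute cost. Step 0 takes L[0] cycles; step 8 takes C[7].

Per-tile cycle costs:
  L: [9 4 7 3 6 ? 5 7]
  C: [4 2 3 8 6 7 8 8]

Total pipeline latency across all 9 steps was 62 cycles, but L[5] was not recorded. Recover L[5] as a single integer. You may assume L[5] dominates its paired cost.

L[5] = 8

step 0 → dur = L[0]=9 = 9
step 1 → dur = max(L[1]=4, C[0]=4) = 4
step 2 → dur = max(L[2]=7, C[1]=2) = 7
step 3 → dur = max(L[3]=3, C[2]=3) = 3
step 4 → dur = max(L[4]=6, C[3]=8) = 8
step 5 → dur = max(L[5]=?, C[4]=6) = L[5]  (unknown; binding)
step 6 → dur = max(L[6]=5, C[5]=7) = 7
step 7 → dur = max(L[7]=7, C[6]=8) = 8
step 8 → dur = C[7]=8 = 8
sum of known step durations = 54
dur[5] = total - known = 62 - 54 = 8
L[5] is the binding max in step 5, so L[5] = dur[5] = 8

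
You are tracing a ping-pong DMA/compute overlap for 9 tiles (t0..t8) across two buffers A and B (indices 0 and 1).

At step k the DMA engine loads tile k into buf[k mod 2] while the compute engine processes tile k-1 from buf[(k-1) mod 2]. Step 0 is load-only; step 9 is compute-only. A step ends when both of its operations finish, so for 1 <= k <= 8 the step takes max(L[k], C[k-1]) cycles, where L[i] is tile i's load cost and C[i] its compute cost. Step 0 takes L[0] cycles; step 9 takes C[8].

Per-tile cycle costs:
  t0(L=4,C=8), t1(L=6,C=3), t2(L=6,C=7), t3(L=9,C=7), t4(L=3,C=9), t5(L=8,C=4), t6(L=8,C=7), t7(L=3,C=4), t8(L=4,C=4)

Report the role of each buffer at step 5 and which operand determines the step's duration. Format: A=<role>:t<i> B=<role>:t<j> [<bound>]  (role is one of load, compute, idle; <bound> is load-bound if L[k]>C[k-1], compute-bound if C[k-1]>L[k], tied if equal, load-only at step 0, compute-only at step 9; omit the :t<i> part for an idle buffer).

step 5: A=compute:t4 B=load:t5 [compute-bound]

k=0 load=t0/4c comp=- wait=4 total=4
k=1 load=t1/6c comp=t0/8c wait=8 total=12
k=2 load=t2/6c comp=t1/3c wait=6 total=18
k=3 load=t3/9c comp=t2/7c wait=9 total=27
k=4 load=t4/3c comp=t3/7c wait=7 total=34
k=5 load=t5/8c comp=t4/9c wait=9 total=43
k=6 load=t6/8c comp=t5/4c wait=8 total=51
k=7 load=t7/3c comp=t6/7c wait=7 total=58
k=8 load=t8/4c comp=t7/4c wait=4 total=62
k=9 load=- comp=t8/4c wait=4 total=66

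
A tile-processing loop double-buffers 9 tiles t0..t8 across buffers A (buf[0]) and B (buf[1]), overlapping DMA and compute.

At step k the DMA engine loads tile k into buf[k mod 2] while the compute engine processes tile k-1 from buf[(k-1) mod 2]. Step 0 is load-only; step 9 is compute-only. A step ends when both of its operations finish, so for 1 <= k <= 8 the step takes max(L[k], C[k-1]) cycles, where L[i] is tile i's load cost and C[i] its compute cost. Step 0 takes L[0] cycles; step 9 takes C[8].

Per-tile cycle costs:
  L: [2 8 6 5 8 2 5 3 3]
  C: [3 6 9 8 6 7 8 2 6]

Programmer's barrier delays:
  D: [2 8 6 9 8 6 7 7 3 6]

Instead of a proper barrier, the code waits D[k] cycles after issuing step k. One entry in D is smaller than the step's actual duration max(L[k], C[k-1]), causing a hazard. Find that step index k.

step 0: need L[0]=2 = 2; D[0]=2 ok
step 1: need max(L[1]=8,C[0]=3) = 8; D[1]=8 ok
step 2: need max(L[2]=6,C[1]=6) = 6; D[2]=6 ok
step 3: need max(L[3]=5,C[2]=9) = 9; D[3]=9 ok
step 4: need max(L[4]=8,C[3]=8) = 8; D[4]=8 ok
step 5: need max(L[5]=2,C[4]=6) = 6; D[5]=6 ok
step 6: need max(L[6]=5,C[5]=7) = 7; D[6]=7 ok
step 7: need max(L[7]=3,C[6]=8) = 8; D[7]=7 SHORT
step 8: need max(L[8]=3,C[7]=2) = 3; D[8]=3 ok
step 9: need C[8]=6 = 6; D[9]=6 ok

hazard at step 7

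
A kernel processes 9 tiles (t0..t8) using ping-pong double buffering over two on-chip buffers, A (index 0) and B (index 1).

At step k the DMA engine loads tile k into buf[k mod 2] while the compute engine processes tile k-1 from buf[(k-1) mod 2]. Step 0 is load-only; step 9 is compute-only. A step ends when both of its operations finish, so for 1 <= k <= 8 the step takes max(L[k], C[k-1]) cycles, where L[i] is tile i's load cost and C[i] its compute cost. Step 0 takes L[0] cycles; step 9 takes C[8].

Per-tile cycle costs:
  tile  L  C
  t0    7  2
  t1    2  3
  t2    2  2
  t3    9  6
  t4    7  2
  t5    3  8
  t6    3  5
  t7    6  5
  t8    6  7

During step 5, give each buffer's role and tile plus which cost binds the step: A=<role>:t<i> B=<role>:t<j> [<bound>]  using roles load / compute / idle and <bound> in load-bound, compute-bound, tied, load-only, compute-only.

step 5: A=compute:t4 B=load:t5 [load-bound]

step 0: L[0]=7 → dur=7, Σ=7 | A=load:t0 B=idle [load-only]
step 1: L[1]=2 C[0]=2 → dur=2, Σ=9 | A=compute:t0 B=load:t1 [tied]
step 2: L[2]=2 C[1]=3 → dur=3, Σ=12 | A=load:t2 B=compute:t1 [compute-bound]
step 3: L[3]=9 C[2]=2 → dur=9, Σ=21 | A=compute:t2 B=load:t3 [load-bound]
step 4: L[4]=7 C[3]=6 → dur=7, Σ=28 | A=load:t4 B=compute:t3 [load-bound]
step 5: L[5]=3 C[4]=2 → dur=3, Σ=31 | A=compute:t4 B=load:t5 [load-bound]
step 6: L[6]=3 C[5]=8 → dur=8, Σ=39 | A=load:t6 B=compute:t5 [compute-bound]
step 7: L[7]=6 C[6]=5 → dur=6, Σ=45 | A=compute:t6 B=load:t7 [load-bound]
step 8: L[8]=6 C[7]=5 → dur=6, Σ=51 | A=load:t8 B=compute:t7 [load-bound]
step 9: C[8]=7 → dur=7, Σ=58 | A=compute:t8 B=idle [compute-only]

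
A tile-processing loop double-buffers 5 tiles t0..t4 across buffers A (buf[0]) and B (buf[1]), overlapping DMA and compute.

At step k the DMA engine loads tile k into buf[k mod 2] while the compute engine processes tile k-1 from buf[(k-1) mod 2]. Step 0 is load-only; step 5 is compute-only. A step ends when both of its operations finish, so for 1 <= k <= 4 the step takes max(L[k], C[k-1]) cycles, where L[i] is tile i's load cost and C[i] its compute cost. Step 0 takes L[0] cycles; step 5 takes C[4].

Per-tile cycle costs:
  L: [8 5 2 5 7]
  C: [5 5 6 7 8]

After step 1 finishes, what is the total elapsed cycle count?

  0. 8=8c; end=8; A:t0 B:-
  1. max(5,5)=5c; end=13; A:t0 B:t1
  2. max(2,5)=5c; end=18; A:t2 B:t1
  3. max(5,6)=6c; end=24; A:t2 B:t3
  4. max(7,7)=7c; end=31; A:t4 B:t3
  5. 8=8c; end=39; A:t4 B:t3

end_cycle[1] = 13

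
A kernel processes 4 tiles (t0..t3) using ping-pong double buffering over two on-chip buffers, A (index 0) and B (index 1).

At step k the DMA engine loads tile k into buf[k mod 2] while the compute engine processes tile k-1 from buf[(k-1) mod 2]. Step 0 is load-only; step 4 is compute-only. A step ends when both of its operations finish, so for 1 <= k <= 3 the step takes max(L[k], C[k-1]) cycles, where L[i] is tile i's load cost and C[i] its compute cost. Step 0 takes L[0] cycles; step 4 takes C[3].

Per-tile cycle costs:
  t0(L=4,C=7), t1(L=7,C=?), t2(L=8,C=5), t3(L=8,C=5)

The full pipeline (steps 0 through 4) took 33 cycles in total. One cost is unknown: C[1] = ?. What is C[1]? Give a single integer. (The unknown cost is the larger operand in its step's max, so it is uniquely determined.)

step 0 | dur = L[0]=4 = 4
step 1 | dur = max(L[1]=7, C[0]=7) = 7
step 2 | dur = max(L[2]=8, C[1]=?) = C[1]  (unknown; binding)
step 3 | dur = max(L[3]=8, C[2]=5) = 8
step 4 | dur = C[3]=5 = 5
sum of known step durations = 24
dur[2] = total - known = 33 - 24 = 9
C[1] is the binding max in step 2, so C[1] = dur[2] = 9

C[1] = 9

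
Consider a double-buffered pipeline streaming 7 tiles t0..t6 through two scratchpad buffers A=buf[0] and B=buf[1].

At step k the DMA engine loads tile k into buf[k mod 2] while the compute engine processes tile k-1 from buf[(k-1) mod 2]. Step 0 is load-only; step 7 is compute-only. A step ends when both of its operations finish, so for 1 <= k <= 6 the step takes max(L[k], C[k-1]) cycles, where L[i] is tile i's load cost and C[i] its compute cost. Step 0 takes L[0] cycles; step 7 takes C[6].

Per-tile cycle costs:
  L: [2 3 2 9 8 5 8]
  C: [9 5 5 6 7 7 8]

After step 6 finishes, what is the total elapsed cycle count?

step 0: L[0]=2 → dur=2, Σ=2 | A=load:t0 B=idle [load-only]
step 1: L[1]=3 C[0]=9 → dur=9, Σ=11 | A=compute:t0 B=load:t1 [compute-bound]
step 2: L[2]=2 C[1]=5 → dur=5, Σ=16 | A=load:t2 B=compute:t1 [compute-bound]
step 3: L[3]=9 C[2]=5 → dur=9, Σ=25 | A=compute:t2 B=load:t3 [load-bound]
step 4: L[4]=8 C[3]=6 → dur=8, Σ=33 | A=load:t4 B=compute:t3 [load-bound]
step 5: L[5]=5 C[4]=7 → dur=7, Σ=40 | A=compute:t4 B=load:t5 [compute-bound]
step 6: L[6]=8 C[5]=7 → dur=8, Σ=48 | A=load:t6 B=compute:t5 [load-bound]
step 7: C[6]=8 → dur=8, Σ=56 | A=compute:t6 B=idle [compute-only]

end_cycle[6] = 48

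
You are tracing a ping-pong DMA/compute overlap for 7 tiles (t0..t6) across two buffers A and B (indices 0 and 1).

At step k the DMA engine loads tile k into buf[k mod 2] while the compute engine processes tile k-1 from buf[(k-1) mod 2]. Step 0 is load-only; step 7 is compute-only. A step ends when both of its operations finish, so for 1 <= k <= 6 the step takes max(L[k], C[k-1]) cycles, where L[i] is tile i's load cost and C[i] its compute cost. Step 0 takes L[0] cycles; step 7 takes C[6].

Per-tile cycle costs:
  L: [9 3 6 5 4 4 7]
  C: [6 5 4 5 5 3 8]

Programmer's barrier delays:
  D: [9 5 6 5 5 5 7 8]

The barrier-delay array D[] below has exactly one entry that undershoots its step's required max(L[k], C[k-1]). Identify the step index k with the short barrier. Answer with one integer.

k=0 barrier L[0]=9→9c, D[0]=9 ok
k=1 barrier max(L[1]=3,C[0]=6)→6c, D[1]=5 SHORT
k=2 barrier max(L[2]=6,C[1]=5)→6c, D[2]=6 ok
k=3 barrier max(L[3]=5,C[2]=4)→5c, D[3]=5 ok
k=4 barrier max(L[4]=4,C[3]=5)→5c, D[4]=5 ok
k=5 barrier max(L[5]=4,C[4]=5)→5c, D[5]=5 ok
k=6 barrier max(L[6]=7,C[5]=3)→7c, D[6]=7 ok
k=7 barrier C[6]=8→8c, D[7]=8 ok

hazard at step 1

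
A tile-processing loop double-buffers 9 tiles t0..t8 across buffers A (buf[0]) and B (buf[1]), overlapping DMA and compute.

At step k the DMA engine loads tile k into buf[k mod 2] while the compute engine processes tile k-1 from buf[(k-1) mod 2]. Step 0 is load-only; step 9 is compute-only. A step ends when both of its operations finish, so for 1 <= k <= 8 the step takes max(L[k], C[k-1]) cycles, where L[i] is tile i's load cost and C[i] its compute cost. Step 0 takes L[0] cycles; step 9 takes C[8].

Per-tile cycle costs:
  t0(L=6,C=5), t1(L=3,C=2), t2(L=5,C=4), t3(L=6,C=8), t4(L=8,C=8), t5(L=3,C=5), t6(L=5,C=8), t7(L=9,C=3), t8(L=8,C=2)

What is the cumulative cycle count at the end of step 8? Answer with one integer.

end_cycle[8] = 60

[0] DMA t0→A (6c) ∥ CU idle ⇒ 6c, clock 6
[1] DMA t1→B (3c) ∥ CU A:t0 (5c) ⇒ 5c, clock 11
[2] DMA t2→A (5c) ∥ CU B:t1 (2c) ⇒ 5c, clock 16
[3] DMA t3→B (6c) ∥ CU A:t2 (4c) ⇒ 6c, clock 22
[4] DMA t4→A (8c) ∥ CU B:t3 (8c) ⇒ 8c, clock 30
[5] DMA t5→B (3c) ∥ CU A:t4 (8c) ⇒ 8c, clock 38
[6] DMA t6→A (5c) ∥ CU B:t5 (5c) ⇒ 5c, clock 43
[7] DMA t7→B (9c) ∥ CU A:t6 (8c) ⇒ 9c, clock 52
[8] DMA t8→A (8c) ∥ CU B:t7 (3c) ⇒ 8c, clock 60
[9] DMA idle ∥ CU A:t8 (2c) ⇒ 2c, clock 62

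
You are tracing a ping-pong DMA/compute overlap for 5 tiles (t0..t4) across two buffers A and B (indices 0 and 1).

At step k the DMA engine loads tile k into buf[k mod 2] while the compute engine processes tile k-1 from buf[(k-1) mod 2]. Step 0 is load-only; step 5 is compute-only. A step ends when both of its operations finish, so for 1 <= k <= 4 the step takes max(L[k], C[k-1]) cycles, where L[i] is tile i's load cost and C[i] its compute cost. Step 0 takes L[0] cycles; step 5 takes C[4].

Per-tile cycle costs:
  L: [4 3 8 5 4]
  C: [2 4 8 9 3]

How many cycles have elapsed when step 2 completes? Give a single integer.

end_cycle[2] = 15

step 0: L[0]=4 → dur=4, Σ=4 | A=load:t0 B=idle [load-only]
step 1: L[1]=3 C[0]=2 → dur=3, Σ=7 | A=compute:t0 B=load:t1 [load-bound]
step 2: L[2]=8 C[1]=4 → dur=8, Σ=15 | A=load:t2 B=compute:t1 [load-bound]
step 3: L[3]=5 C[2]=8 → dur=8, Σ=23 | A=compute:t2 B=load:t3 [compute-bound]
step 4: L[4]=4 C[3]=9 → dur=9, Σ=32 | A=load:t4 B=compute:t3 [compute-bound]
step 5: C[4]=3 → dur=3, Σ=35 | A=compute:t4 B=idle [compute-only]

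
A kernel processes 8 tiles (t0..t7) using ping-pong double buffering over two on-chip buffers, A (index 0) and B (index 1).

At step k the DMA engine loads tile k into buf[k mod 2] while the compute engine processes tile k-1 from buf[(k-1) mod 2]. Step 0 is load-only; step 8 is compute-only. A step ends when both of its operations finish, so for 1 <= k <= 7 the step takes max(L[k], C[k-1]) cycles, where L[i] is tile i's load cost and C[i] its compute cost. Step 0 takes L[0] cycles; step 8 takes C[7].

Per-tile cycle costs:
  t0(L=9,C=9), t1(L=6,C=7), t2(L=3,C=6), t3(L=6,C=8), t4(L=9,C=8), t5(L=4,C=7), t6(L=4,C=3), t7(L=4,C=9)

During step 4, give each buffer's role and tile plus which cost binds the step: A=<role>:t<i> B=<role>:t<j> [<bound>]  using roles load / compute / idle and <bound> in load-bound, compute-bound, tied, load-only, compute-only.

step 4: A=load:t4 B=compute:t3 [load-bound]

step 0: L[0]=9 → dur=9, Σ=9 | A=load:t0 B=idle [load-only]
step 1: L[1]=6 C[0]=9 → dur=9, Σ=18 | A=compute:t0 B=load:t1 [compute-bound]
step 2: L[2]=3 C[1]=7 → dur=7, Σ=25 | A=load:t2 B=compute:t1 [compute-bound]
step 3: L[3]=6 C[2]=6 → dur=6, Σ=31 | A=compute:t2 B=load:t3 [tied]
step 4: L[4]=9 C[3]=8 → dur=9, Σ=40 | A=load:t4 B=compute:t3 [load-bound]
step 5: L[5]=4 C[4]=8 → dur=8, Σ=48 | A=compute:t4 B=load:t5 [compute-bound]
step 6: L[6]=4 C[5]=7 → dur=7, Σ=55 | A=load:t6 B=compute:t5 [compute-bound]
step 7: L[7]=4 C[6]=3 → dur=4, Σ=59 | A=compute:t6 B=load:t7 [load-bound]
step 8: C[7]=9 → dur=9, Σ=68 | A=idle B=compute:t7 [compute-only]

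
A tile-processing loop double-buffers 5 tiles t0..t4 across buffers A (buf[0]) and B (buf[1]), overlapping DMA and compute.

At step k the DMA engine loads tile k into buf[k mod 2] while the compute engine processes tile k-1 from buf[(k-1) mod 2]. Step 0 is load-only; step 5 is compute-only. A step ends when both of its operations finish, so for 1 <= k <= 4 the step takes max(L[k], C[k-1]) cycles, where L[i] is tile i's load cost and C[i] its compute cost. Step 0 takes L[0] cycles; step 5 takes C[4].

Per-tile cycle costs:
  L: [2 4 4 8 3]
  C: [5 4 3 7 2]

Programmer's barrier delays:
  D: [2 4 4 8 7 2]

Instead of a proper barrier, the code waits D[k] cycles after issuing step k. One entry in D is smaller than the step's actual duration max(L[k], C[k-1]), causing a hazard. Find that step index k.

hazard at step 1

step 0: need L[0]=2 = 2; D[0]=2 ok
step 1: need max(L[1]=4,C[0]=5) = 5; D[1]=4 SHORT
step 2: need max(L[2]=4,C[1]=4) = 4; D[2]=4 ok
step 3: need max(L[3]=8,C[2]=3) = 8; D[3]=8 ok
step 4: need max(L[4]=3,C[3]=7) = 7; D[4]=7 ok
step 5: need C[4]=2 = 2; D[5]=2 ok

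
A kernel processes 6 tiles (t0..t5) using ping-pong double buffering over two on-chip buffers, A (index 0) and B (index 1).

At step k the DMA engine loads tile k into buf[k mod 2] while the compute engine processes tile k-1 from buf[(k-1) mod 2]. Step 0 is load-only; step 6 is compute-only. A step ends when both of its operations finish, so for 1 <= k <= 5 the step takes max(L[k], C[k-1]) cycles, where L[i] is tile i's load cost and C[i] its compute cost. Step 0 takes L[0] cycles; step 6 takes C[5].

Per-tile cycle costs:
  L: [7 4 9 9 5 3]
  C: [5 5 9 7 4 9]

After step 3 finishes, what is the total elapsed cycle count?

k=0 load=t0/7c comp=- wait=7 total=7
k=1 load=t1/4c comp=t0/5c wait=5 total=12
k=2 load=t2/9c comp=t1/5c wait=9 total=21
k=3 load=t3/9c comp=t2/9c wait=9 total=30
k=4 load=t4/5c comp=t3/7c wait=7 total=37
k=5 load=t5/3c comp=t4/4c wait=4 total=41
k=6 load=- comp=t5/9c wait=9 total=50

end_cycle[3] = 30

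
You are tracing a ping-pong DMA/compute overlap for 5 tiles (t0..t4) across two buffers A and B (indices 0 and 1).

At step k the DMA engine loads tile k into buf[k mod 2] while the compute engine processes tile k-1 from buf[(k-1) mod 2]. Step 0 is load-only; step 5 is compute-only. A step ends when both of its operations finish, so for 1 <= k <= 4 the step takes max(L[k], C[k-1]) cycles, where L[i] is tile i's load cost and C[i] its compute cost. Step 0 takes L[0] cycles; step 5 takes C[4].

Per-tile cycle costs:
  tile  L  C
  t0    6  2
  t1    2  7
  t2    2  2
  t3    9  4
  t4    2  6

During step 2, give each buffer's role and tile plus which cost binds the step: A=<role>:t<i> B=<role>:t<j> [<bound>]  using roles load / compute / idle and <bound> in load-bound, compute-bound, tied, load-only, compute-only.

step 0: L[0]=6 → dur=6, Σ=6 | A=load:t0 B=idle [load-only]
step 1: L[1]=2 C[0]=2 → dur=2, Σ=8 | A=compute:t0 B=load:t1 [tied]
step 2: L[2]=2 C[1]=7 → dur=7, Σ=15 | A=load:t2 B=compute:t1 [compute-bound]
step 3: L[3]=9 C[2]=2 → dur=9, Σ=24 | A=compute:t2 B=load:t3 [load-bound]
step 4: L[4]=2 C[3]=4 → dur=4, Σ=28 | A=load:t4 B=compute:t3 [compute-bound]
step 5: C[4]=6 → dur=6, Σ=34 | A=compute:t4 B=idle [compute-only]

step 2: A=load:t2 B=compute:t1 [compute-bound]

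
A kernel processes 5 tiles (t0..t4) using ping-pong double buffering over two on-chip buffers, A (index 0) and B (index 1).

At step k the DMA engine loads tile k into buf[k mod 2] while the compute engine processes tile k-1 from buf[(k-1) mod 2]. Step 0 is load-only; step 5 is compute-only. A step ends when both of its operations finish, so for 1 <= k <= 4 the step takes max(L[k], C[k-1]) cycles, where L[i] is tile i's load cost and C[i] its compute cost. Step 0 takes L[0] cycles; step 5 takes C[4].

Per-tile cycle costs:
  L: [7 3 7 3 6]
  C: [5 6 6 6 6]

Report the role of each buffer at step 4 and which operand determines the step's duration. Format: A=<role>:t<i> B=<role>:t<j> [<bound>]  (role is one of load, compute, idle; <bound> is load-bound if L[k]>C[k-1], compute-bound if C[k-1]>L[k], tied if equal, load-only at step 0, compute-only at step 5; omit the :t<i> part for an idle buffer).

[0] DMA t0→A (7c) ∥ CU idle ⇒ 7c, clock 7
[1] DMA t1→B (3c) ∥ CU A:t0 (5c) ⇒ 5c, clock 12
[2] DMA t2→A (7c) ∥ CU B:t1 (6c) ⇒ 7c, clock 19
[3] DMA t3→B (3c) ∥ CU A:t2 (6c) ⇒ 6c, clock 25
[4] DMA t4→A (6c) ∥ CU B:t3 (6c) ⇒ 6c, clock 31
[5] DMA idle ∥ CU A:t4 (6c) ⇒ 6c, clock 37

step 4: A=load:t4 B=compute:t3 [tied]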